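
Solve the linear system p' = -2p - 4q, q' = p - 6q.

Coefficient matrix A = [[-2, -4], [1, -6]].
Characteristic polynomial det(A - λI) = λ^2 + 8λ + 16 = 0.
Single eigenvalue λ = -4 with algebraic multiplicity 2.
Eigenvector v = (2,1); generalized eigenvector w with (A-λI)w=v is (1,0).
General solution: e^(-4t)[C_1·v + C_2·(t·v + w)].

p(t) = 2C_1e^(-4t) + 2C_2te^(-4t) + C_2e^(-4t), q(t) = C_1e^(-4t) + C_2te^(-4t)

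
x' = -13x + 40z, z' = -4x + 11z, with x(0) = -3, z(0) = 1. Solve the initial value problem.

Coefficient matrix A = [[-13, 40], [-4, 11]].
Characteristic polynomial det(A - λI) = λ^2 + 2λ + 17 = 0.
Eigenvalues λ = -1 ± 4i (complex conjugate pair).
For λ=-1+4i: an eigenvector is (-3,-1) - i(-1,0) = (-3 + i, -1).
A real fundamental pair from Re and Im of e^((-1+4i)t)v: X_1 = e^(-t)(cos(4t)·(-3,-1) + sin(4t)·(-1,0)), X_2 = e^(-t)(sin(4t)·(-3,-1) - cos(4t)·(-1,0)).
General solution: C_1X_1 + C_2X_2.
Applying x(0)=-3, z(0)=1 gives C_1=-1, C_2=-6.

x(t) = 19e^(-t)sin(4t) - 3e^(-t)cos(4t), z(t) = 6e^(-t)sin(4t) + e^(-t)cos(4t)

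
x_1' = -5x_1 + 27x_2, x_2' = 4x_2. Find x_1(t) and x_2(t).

Coefficient matrix A = [[-5, 27], [0, 4]].
Characteristic polynomial det(A - λI) = λ^2 + λ - 20 = 0.
Eigenvalues λ = -5, 4.
For λ=-5: (A-λI) row 1 is [0, 27], so an eigenvector is (1, 0).
For λ=4: (A-λI) row 1 is [-9, 27], so an eigenvector is (-3, -1).
General solution: c_1e^(-5t)(1,0) + c_2e^(4t)(-3,-1).

x_1(t) = c_1e^(-5t) - 3c_2e^(4t), x_2(t) = -c_2e^(4t)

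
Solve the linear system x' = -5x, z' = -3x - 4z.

Coefficient matrix A = [[-5, 0], [-3, -4]].
Characteristic polynomial det(A - λI) = λ^2 + 9λ + 20 = 0.
Eigenvalues λ = -5, -4.
For λ=-5: (A-λI) row 2 is [-3, 1], so an eigenvector is (-1, -3).
For λ=-4: (A-λI) row 1 is [-1, 0], so an eigenvector is (0, 1).
General solution: c_1e^(-5t)(-1,-3) + c_2e^(-4t)(0,1).

x(t) = -c_1e^(-5t), z(t) = -3c_1e^(-5t) + c_2e^(-4t)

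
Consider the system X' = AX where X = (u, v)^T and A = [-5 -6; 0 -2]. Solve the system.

u(t) = -2K_1e^(-2t) - K_2e^(-5t), v(t) = K_1e^(-2t)

Coefficient matrix A = [[-5, -6], [0, -2]].
Characteristic polynomial det(A - λI) = λ^2 + 7λ + 10 = 0.
Eigenvalues λ = -2, -5.
For λ=-2: (A-λI) row 1 is [-3, -6], so an eigenvector is (-2, 1).
For λ=-5: (A-λI) row 1 is [0, -6], so an eigenvector is (-1, 0).
General solution: K_1e^(-2t)(-2,1) + K_2e^(-5t)(-1,0).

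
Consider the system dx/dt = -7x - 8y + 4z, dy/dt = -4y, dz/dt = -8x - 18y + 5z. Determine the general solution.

Coefficient matrix A = [[-7, -8, 4], [0, -4, 0], [-8, -18, 5]].
det(A - λI) = 0 gives eigenvalues λ = -3, 1, -4.
For λ=-3: eigenvector (1,0,1).
For λ=1: eigenvector (1,0,2).
For λ=-4: eigenvector (0,1,2).
General solution: C_1e^(-3t)(1,0,1) + C_2e^(t)(1,0,2) + C_3e^(-4t)(0,1,2).

x(t) = C_1e^(-3t) + C_2e^(t), y(t) = C_3e^(-4t), z(t) = C_1e^(-3t) + 2C_2e^(t) + 2C_3e^(-4t)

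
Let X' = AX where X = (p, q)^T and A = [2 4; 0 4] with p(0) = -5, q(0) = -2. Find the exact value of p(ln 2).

A = [[2,4],[0,4]]; eigenvalues λ = 4, 2.
Eigenvectors: (-2,-1) for λ=4, (1,0) for λ=2.
From the initial condition, c_1 = 2, c_2 = -1.
p(ln 2) = (2)(2^4)(-2) + (-1)(2^2)(1) = -68.

-68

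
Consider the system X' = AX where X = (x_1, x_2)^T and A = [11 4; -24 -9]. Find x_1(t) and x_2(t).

Coefficient matrix A = [[11, 4], [-24, -9]].
Characteristic polynomial det(A - λI) = λ^2 - 2λ - 3 = 0.
Eigenvalues λ = -1, 3.
For λ=-1: (A-λI) row 1 is [12, 4], so an eigenvector is (-1, 3).
For λ=3: (A-λI) row 1 is [8, 4], so an eigenvector is (1, -2).
General solution: c_1e^(-t)(-1,3) + c_2e^(3t)(1,-2).

x_1(t) = -c_1e^(-t) + c_2e^(3t), x_2(t) = 3c_1e^(-t) - 2c_2e^(3t)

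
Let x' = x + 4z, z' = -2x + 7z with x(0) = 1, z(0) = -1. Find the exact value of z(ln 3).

-675

A = [[1,4],[-2,7]]; eigenvalues λ = 5, 3.
Eigenvectors: (-1,-1) for λ=5, (-2,-1) for λ=3.
From the initial condition, c_1 = 3, c_2 = -2.
z(ln 3) = (3)(3^5)(-1) + (-2)(3^3)(-1) = -675.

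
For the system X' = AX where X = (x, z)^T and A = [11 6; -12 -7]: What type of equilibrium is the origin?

A = [[11,6],[-12,-7]]; det(A-λI) = λ^2 - 4λ - 5.
λ = 5, -1: opposite signs.

saddle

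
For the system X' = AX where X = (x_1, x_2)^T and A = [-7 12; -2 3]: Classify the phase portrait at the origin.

A = [[-7,12],[-2,3]]; det(A-λI) = λ^2 + 4λ + 3.
λ = -3, -1: both negative.

stable node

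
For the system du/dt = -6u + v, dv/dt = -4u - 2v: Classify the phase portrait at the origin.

A = [[-6,1],[-4,-2]]; det(A-λI) = λ^2 + 8λ + 16.
repeated λ = -4 with a single eigenvector.

stable improper node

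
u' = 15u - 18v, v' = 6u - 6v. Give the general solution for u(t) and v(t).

u(t) = -3K_1e^(3t) + 2K_2e^(6t), v(t) = -2K_1e^(3t) + K_2e^(6t)

Coefficient matrix A = [[15, -18], [6, -6]].
Characteristic polynomial det(A - λI) = λ^2 - 9λ + 18 = 0.
Eigenvalues λ = 3, 6.
For λ=3: (A-λI) row 1 is [12, -18], so an eigenvector is (-3, -2).
For λ=6: (A-λI) row 1 is [9, -18], so an eigenvector is (2, 1).
General solution: K_1e^(3t)(-3,-2) + K_2e^(6t)(2,1).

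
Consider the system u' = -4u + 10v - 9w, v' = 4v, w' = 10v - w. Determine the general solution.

u(t) = C_1e^(-4t) - 3C_2e^(-t) - C_3e^(4t), v(t) = C_3e^(4t), w(t) = C_2e^(-t) + 2C_3e^(4t)

Coefficient matrix A = [[-4, 10, -9], [0, 4, 0], [0, 10, -1]].
det(A - λI) = 0 gives eigenvalues λ = -4, -1, 4.
For λ=-4: eigenvector (1,0,0).
For λ=-1: eigenvector (-3,0,1).
For λ=4: eigenvector (-1,1,2).
General solution: C_1e^(-4t)(1,0,0) + C_2e^(-t)(-3,0,1) + C_3e^(4t)(-1,1,2).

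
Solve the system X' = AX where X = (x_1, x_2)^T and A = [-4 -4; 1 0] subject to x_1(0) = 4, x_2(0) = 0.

Coefficient matrix A = [[-4, -4], [1, 0]].
Characteristic polynomial det(A - λI) = λ^2 + 4λ + 4 = 0.
Single eigenvalue λ = -2 with algebraic multiplicity 2.
Eigenvector v = (-2,1); generalized eigenvector w with (A-λI)w=v is (3,-1).
General solution: e^(-2t)[C_1·v + C_2·(t·v + w)].
Applying x_1(0)=4, x_2(0)=0 gives C_1=4, C_2=4.

x_1(t) = -8te^(-2t) + 4e^(-2t), x_2(t) = 4te^(-2t)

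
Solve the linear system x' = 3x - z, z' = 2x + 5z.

x(t) = c_1e^(4t)sin(t) - c_2e^(4t)cos(t), z(t) = -c_1e^(4t)sin(t) - c_1e^(4t)cos(t) - c_2e^(4t)sin(t) + c_2e^(4t)cos(t)

Coefficient matrix A = [[3, -1], [2, 5]].
Characteristic polynomial det(A - λI) = λ^2 - 8λ + 17 = 0.
Eigenvalues λ = 4 ± i (complex conjugate pair).
For λ=4+i: an eigenvector is (0,-1) - i(1,-1) = (0 - i, -1 + i).
A real fundamental pair from Re and Im of e^((4+i)t)v: X_1 = e^(4t)(cos(t)·(0,-1) + sin(t)·(1,-1)), X_2 = e^(4t)(sin(t)·(0,-1) - cos(t)·(1,-1)).
General solution: c_1X_1 + c_2X_2.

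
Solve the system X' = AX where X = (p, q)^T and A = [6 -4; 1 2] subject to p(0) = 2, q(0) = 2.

Coefficient matrix A = [[6, -4], [1, 2]].
Characteristic polynomial det(A - λI) = λ^2 - 8λ + 16 = 0.
Single eigenvalue λ = 4 with algebraic multiplicity 2.
Eigenvector v = (-2,-1); generalized eigenvector w with (A-λI)w=v is (-3,-1).
General solution: e^(4t)[K_1·v + K_2·(t·v + w)].
Applying p(0)=2, q(0)=2 gives K_1=-4, K_2=2.

p(t) = -4te^(4t) + 2e^(4t), q(t) = -2te^(4t) + 2e^(4t)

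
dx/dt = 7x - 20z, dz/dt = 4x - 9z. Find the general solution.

x(t) = -2C_1e^(-t)sin(4t) - C_1e^(-t)cos(4t) - C_2e^(-t)sin(4t) + 2C_2e^(-t)cos(4t), z(t) = -C_1e^(-t)sin(4t) + C_2e^(-t)cos(4t)

Coefficient matrix A = [[7, -20], [4, -9]].
Characteristic polynomial det(A - λI) = λ^2 + 2λ + 17 = 0.
Eigenvalues λ = -1 ± 4i (complex conjugate pair).
For λ=-1+4i: an eigenvector is (-1,0) - i(-2,-1) = (-1 + 2i, 0 + i).
A real fundamental pair from Re and Im of e^((-1+4i)t)v: X_1 = e^(-t)(cos(4t)·(-1,0) + sin(4t)·(-2,-1)), X_2 = e^(-t)(sin(4t)·(-1,0) - cos(4t)·(-2,-1)).
General solution: C_1X_1 + C_2X_2.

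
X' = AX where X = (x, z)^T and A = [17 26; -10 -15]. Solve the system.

Coefficient matrix A = [[17, 26], [-10, -15]].
Characteristic polynomial det(A - λI) = λ^2 - 2λ + 5 = 0.
Eigenvalues λ = 1 ± 2i (complex conjugate pair).
For λ=1+2i: an eigenvector is (-3,2) - i(2,-1) = (-3 - 2i, 2 + i).
A real fundamental pair from Re and Im of e^((1+2i)t)v: X_1 = e^(t)(cos(2t)·(-3,2) + sin(2t)·(2,-1)), X_2 = e^(t)(sin(2t)·(-3,2) - cos(2t)·(2,-1)).
General solution: C_1X_1 + C_2X_2.

x(t) = 2C_1e^(t)sin(2t) - 3C_1e^(t)cos(2t) - 3C_2e^(t)sin(2t) - 2C_2e^(t)cos(2t), z(t) = -C_1e^(t)sin(2t) + 2C_1e^(t)cos(2t) + 2C_2e^(t)sin(2t) + C_2e^(t)cos(2t)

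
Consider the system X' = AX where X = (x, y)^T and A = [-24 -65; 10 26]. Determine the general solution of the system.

x(t) = -3c_1e^(t)sin(5t) - 2c_1e^(t)cos(5t) - 2c_2e^(t)sin(5t) + 3c_2e^(t)cos(5t), y(t) = c_1e^(t)sin(5t) + c_1e^(t)cos(5t) + c_2e^(t)sin(5t) - c_2e^(t)cos(5t)

Coefficient matrix A = [[-24, -65], [10, 26]].
Characteristic polynomial det(A - λI) = λ^2 - 2λ + 26 = 0.
Eigenvalues λ = 1 ± 5i (complex conjugate pair).
For λ=1+5i: an eigenvector is (-2,1) - i(-3,1) = (-2 + 3i, 1 - i).
A real fundamental pair from Re and Im of e^((1+5i)t)v: X_1 = e^(t)(cos(5t)·(-2,1) + sin(5t)·(-3,1)), X_2 = e^(t)(sin(5t)·(-2,1) - cos(5t)·(-3,1)).
General solution: c_1X_1 + c_2X_2.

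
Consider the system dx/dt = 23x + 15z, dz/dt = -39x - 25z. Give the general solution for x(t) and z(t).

Coefficient matrix A = [[23, 15], [-39, -25]].
Characteristic polynomial det(A - λI) = λ^2 + 2λ + 10 = 0.
Eigenvalues λ = -1 ± 3i (complex conjugate pair).
For λ=-1+3i: an eigenvector is (-1,2) - i(2,-3) = (-1 - 2i, 2 + 3i).
A real fundamental pair from Re and Im of e^((-1+3i)t)v: X_1 = e^(-t)(cos(3t)·(-1,2) + sin(3t)·(2,-3)), X_2 = e^(-t)(sin(3t)·(-1,2) - cos(3t)·(2,-3)).
General solution: K_1X_1 + K_2X_2.

x(t) = 2K_1e^(-t)sin(3t) - K_1e^(-t)cos(3t) - K_2e^(-t)sin(3t) - 2K_2e^(-t)cos(3t), z(t) = -3K_1e^(-t)sin(3t) + 2K_1e^(-t)cos(3t) + 2K_2e^(-t)sin(3t) + 3K_2e^(-t)cos(3t)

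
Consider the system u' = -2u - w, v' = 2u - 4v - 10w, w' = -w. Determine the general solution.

Coefficient matrix A = [[-2, 0, -1], [2, -4, -10], [0, 0, -1]].
det(A - λI) = 0 gives eigenvalues λ = -1, -4, -2.
For λ=-1: eigenvector (-1,-4,1).
For λ=-4: eigenvector (0,1,0).
For λ=-2: eigenvector (1,1,0).
General solution: C_1e^(-t)(-1,-4,1) + C_2e^(-4t)(0,1,0) + C_3e^(-2t)(1,1,0).

u(t) = -C_1e^(-t) + C_3e^(-2t), v(t) = -4C_1e^(-t) + C_2e^(-4t) + C_3e^(-2t), w(t) = C_1e^(-t)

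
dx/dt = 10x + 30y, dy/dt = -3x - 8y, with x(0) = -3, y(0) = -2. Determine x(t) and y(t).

Coefficient matrix A = [[10, 30], [-3, -8]].
Characteristic polynomial det(A - λI) = λ^2 - 2λ + 10 = 0.
Eigenvalues λ = 1 ± 3i (complex conjugate pair).
For λ=1+3i: an eigenvector is (3,-1) - i(-1,0) = (3 + i, -1).
A real fundamental pair from Re and Im of e^((1+3i)t)v: X_1 = e^(t)(cos(3t)·(3,-1) + sin(3t)·(-1,0)), X_2 = e^(t)(sin(3t)·(3,-1) - cos(3t)·(-1,0)).
General solution: K_1X_1 + K_2X_2.
Applying x(0)=-3, y(0)=-2 gives K_1=2, K_2=-9.

x(t) = -29e^(t)sin(3t) - 3e^(t)cos(3t), y(t) = 9e^(t)sin(3t) - 2e^(t)cos(3t)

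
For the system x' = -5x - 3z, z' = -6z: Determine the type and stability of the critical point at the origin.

A = [[-5,-3],[0,-6]]; det(A-λI) = λ^2 + 11λ + 30.
λ = -6, -5: both negative.

stable node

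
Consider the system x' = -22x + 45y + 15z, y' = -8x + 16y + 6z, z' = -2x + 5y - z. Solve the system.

x(t) = 5C_1e^(-4t) - 3C_2e^(-2t) + 5C_3e^(-t), y(t) = 2C_1e^(-4t) - C_2e^(-2t) + 2C_3e^(-t), z(t) = -C_2e^(-2t) + C_3e^(-t)

Coefficient matrix A = [[-22, 45, 15], [-8, 16, 6], [-2, 5, -1]].
det(A - λI) = 0 gives eigenvalues λ = -4, -2, -1.
For λ=-4: eigenvector (5,2,0).
For λ=-2: eigenvector (-3,-1,-1).
For λ=-1: eigenvector (5,2,1).
General solution: C_1e^(-4t)(5,2,0) + C_2e^(-2t)(-3,-1,-1) + C_3e^(-t)(5,2,1).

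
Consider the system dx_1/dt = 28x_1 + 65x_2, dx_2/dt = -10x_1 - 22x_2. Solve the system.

x_1(t) = 3C_1e^(3t)sin(5t) - 2C_1e^(3t)cos(5t) - 2C_2e^(3t)sin(5t) - 3C_2e^(3t)cos(5t), x_2(t) = -C_1e^(3t)sin(5t) + C_1e^(3t)cos(5t) + C_2e^(3t)sin(5t) + C_2e^(3t)cos(5t)

Coefficient matrix A = [[28, 65], [-10, -22]].
Characteristic polynomial det(A - λI) = λ^2 - 6λ + 34 = 0.
Eigenvalues λ = 3 ± 5i (complex conjugate pair).
For λ=3+5i: an eigenvector is (-2,1) - i(3,-1) = (-2 - 3i, 1 + i).
A real fundamental pair from Re and Im of e^((3+5i)t)v: X_1 = e^(3t)(cos(5t)·(-2,1) + sin(5t)·(3,-1)), X_2 = e^(3t)(sin(5t)·(-2,1) - cos(5t)·(3,-1)).
General solution: C_1X_1 + C_2X_2.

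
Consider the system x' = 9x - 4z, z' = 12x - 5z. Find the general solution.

x(t) = c_1e^(t) - 2c_2e^(3t), z(t) = 2c_1e^(t) - 3c_2e^(3t)

Coefficient matrix A = [[9, -4], [12, -5]].
Characteristic polynomial det(A - λI) = λ^2 - 4λ + 3 = 0.
Eigenvalues λ = 1, 3.
For λ=1: (A-λI) row 1 is [8, -4], so an eigenvector is (1, 2).
For λ=3: (A-λI) row 1 is [6, -4], so an eigenvector is (-2, -3).
General solution: c_1e^(t)(1,2) + c_2e^(3t)(-2,-3).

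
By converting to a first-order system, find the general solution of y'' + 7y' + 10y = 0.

y(t) = K_1e^(-5t) + K_2e^(-2t)

Let x_1 = y, x_2 = y'. Then x_1' = x_2 and x_2' = -10x_1 - 7x_2.
A = [[0,1],[-10,-7]]; det(A-λI) = λ^2 + 7λ + 10.
Eigenvalues λ = -5, -2 with eigenvectors (1,-5), (1,-2).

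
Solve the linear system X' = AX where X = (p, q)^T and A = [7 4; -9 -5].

Coefficient matrix A = [[7, 4], [-9, -5]].
Characteristic polynomial det(A - λI) = λ^2 - 2λ + 1 = 0.
Single eigenvalue λ = 1 with algebraic multiplicity 2.
Eigenvector v = (-2,3); generalized eigenvector w with (A-λI)w=v is (-1,1).
General solution: e^(t)[K_1·v + K_2·(t·v + w)].

p(t) = -2K_1e^(t) - 2K_2te^(t) - K_2e^(t), q(t) = 3K_1e^(t) + 3K_2te^(t) + K_2e^(t)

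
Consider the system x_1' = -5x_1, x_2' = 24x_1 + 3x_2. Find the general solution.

Coefficient matrix A = [[-5, 0], [24, 3]].
Characteristic polynomial det(A - λI) = λ^2 + 2λ - 15 = 0.
Eigenvalues λ = -5, 3.
For λ=-5: (A-λI) row 2 is [24, 8], so an eigenvector is (-1, 3).
For λ=3: (A-λI) row 1 is [-8, 0], so an eigenvector is (0, -1).
General solution: K_1e^(-5t)(-1,3) + K_2e^(3t)(0,-1).

x_1(t) = -K_1e^(-5t), x_2(t) = 3K_1e^(-5t) - K_2e^(3t)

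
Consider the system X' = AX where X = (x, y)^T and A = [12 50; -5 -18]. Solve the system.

x(t) = -3K_1e^(-3t)sin(5t) - K_1e^(-3t)cos(5t) - K_2e^(-3t)sin(5t) + 3K_2e^(-3t)cos(5t), y(t) = K_1e^(-3t)sin(5t) - K_2e^(-3t)cos(5t)

Coefficient matrix A = [[12, 50], [-5, -18]].
Characteristic polynomial det(A - λI) = λ^2 + 6λ + 34 = 0.
Eigenvalues λ = -3 ± 5i (complex conjugate pair).
For λ=-3+5i: an eigenvector is (-1,0) - i(-3,1) = (-1 + 3i, 0 - i).
A real fundamental pair from Re and Im of e^((-3+5i)t)v: X_1 = e^(-3t)(cos(5t)·(-1,0) + sin(5t)·(-3,1)), X_2 = e^(-3t)(sin(5t)·(-1,0) - cos(5t)·(-3,1)).
General solution: K_1X_1 + K_2X_2.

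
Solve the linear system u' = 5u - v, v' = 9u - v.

Coefficient matrix A = [[5, -1], [9, -1]].
Characteristic polynomial det(A - λI) = λ^2 - 4λ + 4 = 0.
Single eigenvalue λ = 2 with algebraic multiplicity 2.
Eigenvector v = (-1,-3); generalized eigenvector w with (A-λI)w=v is (0,1).
General solution: e^(2t)[K_1·v + K_2·(t·v + w)].

u(t) = -K_1e^(2t) - K_2te^(2t), v(t) = -3K_1e^(2t) - 3K_2te^(2t) + K_2e^(2t)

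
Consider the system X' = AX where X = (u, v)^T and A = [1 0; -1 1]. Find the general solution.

u(t) = c_2e^(t), v(t) = -c_1e^(t) - c_2te^(t) - c_2e^(t)

Coefficient matrix A = [[1, 0], [-1, 1]].
Characteristic polynomial det(A - λI) = λ^2 - 2λ + 1 = 0.
Single eigenvalue λ = 1 with algebraic multiplicity 2.
Eigenvector v = (0,-1); generalized eigenvector w with (A-λI)w=v is (1,-1).
General solution: e^(t)[c_1·v + c_2·(t·v + w)].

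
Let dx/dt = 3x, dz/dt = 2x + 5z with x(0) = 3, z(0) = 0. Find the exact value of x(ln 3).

A = [[3,0],[2,5]]; eigenvalues λ = 5, 3.
Eigenvectors: (0,-1) for λ=5, (-1,1) for λ=3.
From the initial condition, c_1 = -3, c_2 = -3.
x(ln 3) = (-3)(3^5)(0) + (-3)(3^3)(-1) = 81.

81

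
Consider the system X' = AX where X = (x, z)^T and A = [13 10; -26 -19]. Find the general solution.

Coefficient matrix A = [[13, 10], [-26, -19]].
Characteristic polynomial det(A - λI) = λ^2 + 6λ + 13 = 0.
Eigenvalues λ = -3 ± 2i (complex conjugate pair).
For λ=-3+2i: an eigenvector is (1,-2) - i(-2,3) = (1 + 2i, -2 - 3i).
A real fundamental pair from Re and Im of e^((-3+2i)t)v: X_1 = e^(-3t)(cos(2t)·(1,-2) + sin(2t)·(-2,3)), X_2 = e^(-3t)(sin(2t)·(1,-2) - cos(2t)·(-2,3)).
General solution: C_1X_1 + C_2X_2.

x(t) = -2C_1e^(-3t)sin(2t) + C_1e^(-3t)cos(2t) + C_2e^(-3t)sin(2t) + 2C_2e^(-3t)cos(2t), z(t) = 3C_1e^(-3t)sin(2t) - 2C_1e^(-3t)cos(2t) - 2C_2e^(-3t)sin(2t) - 3C_2e^(-3t)cos(2t)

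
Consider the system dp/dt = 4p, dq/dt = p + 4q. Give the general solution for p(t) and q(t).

Coefficient matrix A = [[4, 0], [1, 4]].
Characteristic polynomial det(A - λI) = λ^2 - 8λ + 16 = 0.
Single eigenvalue λ = 4 with algebraic multiplicity 2.
Eigenvector v = (0,1); generalized eigenvector w with (A-λI)w=v is (1,3).
General solution: e^(4t)[K_1·v + K_2·(t·v + w)].

p(t) = K_2e^(4t), q(t) = K_1e^(4t) + K_2te^(4t) + 3K_2e^(4t)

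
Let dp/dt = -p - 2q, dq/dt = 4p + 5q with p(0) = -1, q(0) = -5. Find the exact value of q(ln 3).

-303

A = [[-1,-2],[4,5]]; eigenvalues λ = 3, 1.
Eigenvectors: (1,-2) for λ=3, (-1,1) for λ=1.
From the initial condition, c_1 = 6, c_2 = 7.
q(ln 3) = (6)(3^3)(-2) + (7)(3^1)(1) = -303.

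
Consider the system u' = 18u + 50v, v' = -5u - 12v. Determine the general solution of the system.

Coefficient matrix A = [[18, 50], [-5, -12]].
Characteristic polynomial det(A - λI) = λ^2 - 6λ + 34 = 0.
Eigenvalues λ = 3 ± 5i (complex conjugate pair).
For λ=3+5i: an eigenvector is (-3,1) - i(1,0) = (-3 - i, 1).
A real fundamental pair from Re and Im of e^((3+5i)t)v: X_1 = e^(3t)(cos(5t)·(-3,1) + sin(5t)·(1,0)), X_2 = e^(3t)(sin(5t)·(-3,1) - cos(5t)·(1,0)).
General solution: C_1X_1 + C_2X_2.

u(t) = C_1e^(3t)sin(5t) - 3C_1e^(3t)cos(5t) - 3C_2e^(3t)sin(5t) - C_2e^(3t)cos(5t), v(t) = C_1e^(3t)cos(5t) + C_2e^(3t)sin(5t)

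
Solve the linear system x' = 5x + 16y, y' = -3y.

x(t) = 2K_1e^(-3t) - K_2e^(5t), y(t) = -K_1e^(-3t)

Coefficient matrix A = [[5, 16], [0, -3]].
Characteristic polynomial det(A - λI) = λ^2 - 2λ - 15 = 0.
Eigenvalues λ = -3, 5.
For λ=-3: (A-λI) row 1 is [8, 16], so an eigenvector is (2, -1).
For λ=5: (A-λI) row 1 is [0, 16], so an eigenvector is (-1, 0).
General solution: K_1e^(-3t)(2,-1) + K_2e^(5t)(-1,0).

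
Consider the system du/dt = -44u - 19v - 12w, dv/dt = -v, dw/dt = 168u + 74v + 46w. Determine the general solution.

u(t) = K_1e^(-t) + 2K_2e^(-2t) + K_3e^(4t), v(t) = -K_1e^(-t), w(t) = -2K_1e^(-t) - 7K_2e^(-2t) - 4K_3e^(4t)

Coefficient matrix A = [[-44, -19, -12], [0, -1, 0], [168, 74, 46]].
det(A - λI) = 0 gives eigenvalues λ = -1, -2, 4.
For λ=-1: eigenvector (1,-1,-2).
For λ=-2: eigenvector (2,0,-7).
For λ=4: eigenvector (1,0,-4).
General solution: K_1e^(-t)(1,-1,-2) + K_2e^(-2t)(2,0,-7) + K_3e^(4t)(1,0,-4).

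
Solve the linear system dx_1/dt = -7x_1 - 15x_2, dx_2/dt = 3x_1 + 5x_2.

x_1(t) = c_1e^(-t)sin(3t) + 2c_1e^(-t)cos(3t) + 2c_2e^(-t)sin(3t) - c_2e^(-t)cos(3t), x_2(t) = -c_1e^(-t)cos(3t) - c_2e^(-t)sin(3t)

Coefficient matrix A = [[-7, -15], [3, 5]].
Characteristic polynomial det(A - λI) = λ^2 + 2λ + 10 = 0.
Eigenvalues λ = -1 ± 3i (complex conjugate pair).
For λ=-1+3i: an eigenvector is (2,-1) - i(1,0) = (2 - i, -1).
A real fundamental pair from Re and Im of e^((-1+3i)t)v: X_1 = e^(-t)(cos(3t)·(2,-1) + sin(3t)·(1,0)), X_2 = e^(-t)(sin(3t)·(2,-1) - cos(3t)·(1,0)).
General solution: c_1X_1 + c_2X_2.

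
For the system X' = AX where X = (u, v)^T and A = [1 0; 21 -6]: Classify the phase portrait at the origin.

saddle

A = [[1,0],[21,-6]]; det(A-λI) = λ^2 + 5λ - 6.
λ = 1, -6: opposite signs.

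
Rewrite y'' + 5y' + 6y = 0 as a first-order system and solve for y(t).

y(t) = c_1e^(-3t) + c_2e^(-2t)

Let x_1 = y, x_2 = y'. Then x_1' = x_2 and x_2' = -6x_1 - 5x_2.
A = [[0,1],[-6,-5]]; det(A-λI) = λ^2 + 5λ + 6.
Eigenvalues λ = -3, -2 with eigenvectors (1,-3), (1,-2).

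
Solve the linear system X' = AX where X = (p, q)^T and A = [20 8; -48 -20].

p(t) = C_1e^(-4t) + C_2e^(4t), q(t) = -3C_1e^(-4t) - 2C_2e^(4t)

Coefficient matrix A = [[20, 8], [-48, -20]].
Characteristic polynomial det(A - λI) = λ^2 - 16 = 0.
Eigenvalues λ = -4, 4.
For λ=-4: (A-λI) row 1 is [24, 8], so an eigenvector is (1, -3).
For λ=4: (A-λI) row 1 is [16, 8], so an eigenvector is (1, -2).
General solution: C_1e^(-4t)(1,-3) + C_2e^(4t)(1,-2).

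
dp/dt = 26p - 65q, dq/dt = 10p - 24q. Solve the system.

Coefficient matrix A = [[26, -65], [10, -24]].
Characteristic polynomial det(A - λI) = λ^2 - 2λ + 26 = 0.
Eigenvalues λ = 1 ± 5i (complex conjugate pair).
For λ=1+5i: an eigenvector is (-3,-1) - i(-2,-1) = (-3 + 2i, -1 + i).
A real fundamental pair from Re and Im of e^((1+5i)t)v: X_1 = e^(t)(cos(5t)·(-3,-1) + sin(5t)·(-2,-1)), X_2 = e^(t)(sin(5t)·(-3,-1) - cos(5t)·(-2,-1)).
General solution: K_1X_1 + K_2X_2.

p(t) = -2K_1e^(t)sin(5t) - 3K_1e^(t)cos(5t) - 3K_2e^(t)sin(5t) + 2K_2e^(t)cos(5t), q(t) = -K_1e^(t)sin(5t) - K_1e^(t)cos(5t) - K_2e^(t)sin(5t) + K_2e^(t)cos(5t)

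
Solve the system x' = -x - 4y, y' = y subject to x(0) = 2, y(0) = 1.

x(t) = -2e^(t) + 4e^(-t), y(t) = e^(t)

Coefficient matrix A = [[-1, -4], [0, 1]].
Characteristic polynomial det(A - λI) = λ^2 - 1 = 0.
Eigenvalues λ = -1, 1.
For λ=-1: (A-λI) row 1 is [0, -4], so an eigenvector is (-1, 0).
For λ=1: (A-λI) row 1 is [-2, -4], so an eigenvector is (-2, 1).
General solution: c_1e^(-t)(-1,0) + c_2e^(t)(-2,1).
Applying x(0)=2, y(0)=1 gives c_1=-4, c_2=1.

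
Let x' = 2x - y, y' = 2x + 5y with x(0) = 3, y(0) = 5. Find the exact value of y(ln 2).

A = [[2,-1],[2,5]]; eigenvalues λ = 4, 3.
Eigenvectors: (-1,2) for λ=4, (1,-1) for λ=3.
From the initial condition, c_1 = 8, c_2 = 11.
y(ln 2) = (8)(2^4)(2) + (11)(2^3)(-1) = 168.

168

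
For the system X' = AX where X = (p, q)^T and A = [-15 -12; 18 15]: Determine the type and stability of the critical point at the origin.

A = [[-15,-12],[18,15]]; det(A-λI) = λ^2 - 9.
λ = -3, 3: opposite signs.

saddle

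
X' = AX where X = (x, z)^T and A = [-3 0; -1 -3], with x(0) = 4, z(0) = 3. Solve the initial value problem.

x(t) = 4e^(-3t), z(t) = -4te^(-3t) + 3e^(-3t)

Coefficient matrix A = [[-3, 0], [-1, -3]].
Characteristic polynomial det(A - λI) = λ^2 + 6λ + 9 = 0.
Single eigenvalue λ = -3 with algebraic multiplicity 2.
Eigenvector v = (0,1); generalized eigenvector w with (A-λI)w=v is (-1,0).
General solution: e^(-3t)[K_1·v + K_2·(t·v + w)].
Applying x(0)=4, z(0)=3 gives K_1=3, K_2=-4.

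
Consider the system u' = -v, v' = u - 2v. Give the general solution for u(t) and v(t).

Coefficient matrix A = [[0, -1], [1, -2]].
Characteristic polynomial det(A - λI) = λ^2 + 2λ + 1 = 0.
Single eigenvalue λ = -1 with algebraic multiplicity 2.
Eigenvector v = (-1,-1); generalized eigenvector w with (A-λI)w=v is (0,1).
General solution: e^(-t)[c_1·v + c_2·(t·v + w)].

u(t) = -c_1e^(-t) - c_2te^(-t), v(t) = -c_1e^(-t) - c_2te^(-t) + c_2e^(-t)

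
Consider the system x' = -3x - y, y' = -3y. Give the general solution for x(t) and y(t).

Coefficient matrix A = [[-3, -1], [0, -3]].
Characteristic polynomial det(A - λI) = λ^2 + 6λ + 9 = 0.
Single eigenvalue λ = -3 with algebraic multiplicity 2.
Eigenvector v = (1,0); generalized eigenvector w with (A-λI)w=v is (3,-1).
General solution: e^(-3t)[K_1·v + K_2·(t·v + w)].

x(t) = K_1e^(-3t) + K_2te^(-3t) + 3K_2e^(-3t), y(t) = -K_2e^(-3t)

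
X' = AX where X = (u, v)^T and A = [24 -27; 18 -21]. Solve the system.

u(t) = 3C_1e^(6t) + C_2e^(-3t), v(t) = 2C_1e^(6t) + C_2e^(-3t)

Coefficient matrix A = [[24, -27], [18, -21]].
Characteristic polynomial det(A - λI) = λ^2 - 3λ - 18 = 0.
Eigenvalues λ = 6, -3.
For λ=6: (A-λI) row 1 is [18, -27], so an eigenvector is (3, 2).
For λ=-3: (A-λI) row 1 is [27, -27], so an eigenvector is (1, 1).
General solution: C_1e^(6t)(3,2) + C_2e^(-3t)(1,1).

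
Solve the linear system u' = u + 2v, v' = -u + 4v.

u(t) = -C_1e^(3t) + 2C_2e^(2t), v(t) = -C_1e^(3t) + C_2e^(2t)

Coefficient matrix A = [[1, 2], [-1, 4]].
Characteristic polynomial det(A - λI) = λ^2 - 5λ + 6 = 0.
Eigenvalues λ = 3, 2.
For λ=3: (A-λI) row 1 is [-2, 2], so an eigenvector is (-1, -1).
For λ=2: (A-λI) row 1 is [-1, 2], so an eigenvector is (2, 1).
General solution: C_1e^(3t)(-1,-1) + C_2e^(2t)(2,1).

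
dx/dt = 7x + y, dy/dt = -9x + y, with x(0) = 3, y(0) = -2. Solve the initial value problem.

Coefficient matrix A = [[7, 1], [-9, 1]].
Characteristic polynomial det(A - λI) = λ^2 - 8λ + 16 = 0.
Single eigenvalue λ = 4 with algebraic multiplicity 2.
Eigenvector v = (-1,3); generalized eigenvector w with (A-λI)w=v is (-1,2).
General solution: e^(4t)[K_1·v + K_2·(t·v + w)].
Applying x(0)=3, y(0)=-2 gives K_1=4, K_2=-7.

x(t) = 7te^(4t) + 3e^(4t), y(t) = -21te^(4t) - 2e^(4t)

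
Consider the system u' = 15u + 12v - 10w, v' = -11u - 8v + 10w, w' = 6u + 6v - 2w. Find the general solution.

Coefficient matrix A = [[15, 12, -10], [-11, -8, 10], [6, 6, -2]].
det(A - λI) = 0 gives eigenvalues λ = 4, 3, -2.
For λ=4: eigenvector (2,-1,1).
For λ=3: eigenvector (1,-1,0).
For λ=-2: eigenvector (2,-2,1).
General solution: C_1e^(4t)(2,-1,1) + C_2e^(3t)(1,-1,0) + C_3e^(-2t)(2,-2,1).

u(t) = 2C_1e^(4t) + C_2e^(3t) + 2C_3e^(-2t), v(t) = -C_1e^(4t) - C_2e^(3t) - 2C_3e^(-2t), w(t) = C_1e^(4t) + C_3e^(-2t)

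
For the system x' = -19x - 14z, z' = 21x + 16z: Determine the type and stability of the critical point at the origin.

A = [[-19,-14],[21,16]]; det(A-λI) = λ^2 + 3λ - 10.
λ = 2, -5: opposite signs.

saddle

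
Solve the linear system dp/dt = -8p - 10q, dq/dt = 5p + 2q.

p(t) = C_1e^(-3t)sin(5t) + C_1e^(-3t)cos(5t) + C_2e^(-3t)sin(5t) - C_2e^(-3t)cos(5t), q(t) = -C_1e^(-3t)cos(5t) - C_2e^(-3t)sin(5t)

Coefficient matrix A = [[-8, -10], [5, 2]].
Characteristic polynomial det(A - λI) = λ^2 + 6λ + 34 = 0.
Eigenvalues λ = -3 ± 5i (complex conjugate pair).
For λ=-3+5i: an eigenvector is (1,-1) - i(1,0) = (1 - i, -1).
A real fundamental pair from Re and Im of e^((-3+5i)t)v: X_1 = e^(-3t)(cos(5t)·(1,-1) + sin(5t)·(1,0)), X_2 = e^(-3t)(sin(5t)·(1,-1) - cos(5t)·(1,0)).
General solution: C_1X_1 + C_2X_2.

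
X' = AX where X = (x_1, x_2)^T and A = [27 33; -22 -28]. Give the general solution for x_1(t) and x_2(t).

x_1(t) = C_1e^(-6t) - 3C_2e^(5t), x_2(t) = -C_1e^(-6t) + 2C_2e^(5t)

Coefficient matrix A = [[27, 33], [-22, -28]].
Characteristic polynomial det(A - λI) = λ^2 + λ - 30 = 0.
Eigenvalues λ = -6, 5.
For λ=-6: (A-λI) row 1 is [33, 33], so an eigenvector is (1, -1).
For λ=5: (A-λI) row 1 is [22, 33], so an eigenvector is (-3, 2).
General solution: C_1e^(-6t)(1,-1) + C_2e^(5t)(-3,2).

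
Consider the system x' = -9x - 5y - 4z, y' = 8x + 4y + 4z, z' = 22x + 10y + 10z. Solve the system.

Coefficient matrix A = [[-9, -5, -4], [8, 4, 4], [22, 10, 10]].
det(A - λI) = 0 gives eigenvalues λ = 4, -1, 2.
For λ=4: eigenvector (1,-1,-2).
For λ=-1: eigenvector (1,0,-2).
For λ=2: eigenvector (2,-2,-3).
General solution: K_1e^(4t)(1,-1,-2) + K_2e^(-t)(1,0,-2) + K_3e^(2t)(2,-2,-3).

x(t) = K_1e^(4t) + K_2e^(-t) + 2K_3e^(2t), y(t) = -K_1e^(4t) - 2K_3e^(2t), z(t) = -2K_1e^(4t) - 2K_2e^(-t) - 3K_3e^(2t)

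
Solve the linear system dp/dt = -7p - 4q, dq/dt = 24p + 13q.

Coefficient matrix A = [[-7, -4], [24, 13]].
Characteristic polynomial det(A - λI) = λ^2 - 6λ + 5 = 0.
Eigenvalues λ = 5, 1.
For λ=5: (A-λI) row 1 is [-12, -4], so an eigenvector is (-1, 3).
For λ=1: (A-λI) row 1 is [-8, -4], so an eigenvector is (1, -2).
General solution: c_1e^(5t)(-1,3) + c_2e^(t)(1,-2).

p(t) = -c_1e^(5t) + c_2e^(t), q(t) = 3c_1e^(5t) - 2c_2e^(t)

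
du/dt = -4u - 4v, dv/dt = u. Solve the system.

Coefficient matrix A = [[-4, -4], [1, 0]].
Characteristic polynomial det(A - λI) = λ^2 + 4λ + 4 = 0.
Single eigenvalue λ = -2 with algebraic multiplicity 2.
Eigenvector v = (2,-1); generalized eigenvector w with (A-λI)w=v is (-1,0).
General solution: e^(-2t)[c_1·v + c_2·(t·v + w)].

u(t) = 2c_1e^(-2t) + 2c_2te^(-2t) - c_2e^(-2t), v(t) = -c_1e^(-2t) - c_2te^(-2t)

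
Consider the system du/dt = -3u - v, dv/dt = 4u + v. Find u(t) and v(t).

Coefficient matrix A = [[-3, -1], [4, 1]].
Characteristic polynomial det(A - λI) = λ^2 + 2λ + 1 = 0.
Single eigenvalue λ = -1 with algebraic multiplicity 2.
Eigenvector v = (-1,2); generalized eigenvector w with (A-λI)w=v is (0,1).
General solution: e^(-t)[c_1·v + c_2·(t·v + w)].

u(t) = -c_1e^(-t) - c_2te^(-t), v(t) = 2c_1e^(-t) + 2c_2te^(-t) + c_2e^(-t)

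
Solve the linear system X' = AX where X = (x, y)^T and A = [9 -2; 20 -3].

Coefficient matrix A = [[9, -2], [20, -3]].
Characteristic polynomial det(A - λI) = λ^2 - 6λ + 13 = 0.
Eigenvalues λ = 3 ± 2i (complex conjugate pair).
For λ=3+2i: an eigenvector is (0,-1) - i(1,3) = (0 - i, -1 - 3i).
A real fundamental pair from Re and Im of e^((3+2i)t)v: X_1 = e^(3t)(cos(2t)·(0,-1) + sin(2t)·(1,3)), X_2 = e^(3t)(sin(2t)·(0,-1) - cos(2t)·(1,3)).
General solution: c_1X_1 + c_2X_2.

x(t) = c_1e^(3t)sin(2t) - c_2e^(3t)cos(2t), y(t) = 3c_1e^(3t)sin(2t) - c_1e^(3t)cos(2t) - c_2e^(3t)sin(2t) - 3c_2e^(3t)cos(2t)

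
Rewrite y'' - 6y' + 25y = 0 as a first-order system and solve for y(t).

Let x_1 = y, x_2 = y'. Then x_1' = x_2 and x_2' = -25x_1 + 6x_2.
A = [[0,1],[-25,6]]; det(A-λI) = λ^2 - 6λ + 25.
Eigenvalues λ = 3 ± 4i.

y(t) = K_1e^(3t)cos(4t) + K_2e^(3t)sin(4t)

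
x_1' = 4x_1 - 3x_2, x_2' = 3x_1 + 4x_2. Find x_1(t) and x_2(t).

x_1(t) = K_1e^(4t)sin(3t) - K_2e^(4t)cos(3t), x_2(t) = -K_1e^(4t)cos(3t) - K_2e^(4t)sin(3t)

Coefficient matrix A = [[4, -3], [3, 4]].
Characteristic polynomial det(A - λI) = λ^2 - 8λ + 25 = 0.
Eigenvalues λ = 4 ± 3i (complex conjugate pair).
For λ=4+3i: an eigenvector is (0,-1) - i(1,0) = (0 - i, -1).
A real fundamental pair from Re and Im of e^((4+3i)t)v: X_1 = e^(4t)(cos(3t)·(0,-1) + sin(3t)·(1,0)), X_2 = e^(4t)(sin(3t)·(0,-1) - cos(3t)·(1,0)).
General solution: K_1X_1 + K_2X_2.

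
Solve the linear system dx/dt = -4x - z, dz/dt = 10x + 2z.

Coefficient matrix A = [[-4, -1], [10, 2]].
Characteristic polynomial det(A - λI) = λ^2 + 2λ + 2 = 0.
Eigenvalues λ = -1 ± i (complex conjugate pair).
For λ=-1+i: an eigenvector is (0,1) - i(-1,3) = (0 + i, 1 - 3i).
A real fundamental pair from Re and Im of e^((-1+i)t)v: X_1 = e^(-t)(cos(t)·(0,1) + sin(t)·(-1,3)), X_2 = e^(-t)(sin(t)·(0,1) - cos(t)·(-1,3)).
General solution: c_1X_1 + c_2X_2.

x(t) = -c_1e^(-t)sin(t) + c_2e^(-t)cos(t), z(t) = 3c_1e^(-t)sin(t) + c_1e^(-t)cos(t) + c_2e^(-t)sin(t) - 3c_2e^(-t)cos(t)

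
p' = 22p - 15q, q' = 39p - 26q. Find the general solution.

Coefficient matrix A = [[22, -15], [39, -26]].
Characteristic polynomial det(A - λI) = λ^2 + 4λ + 13 = 0.
Eigenvalues λ = -2 ± 3i (complex conjugate pair).
For λ=-2+3i: an eigenvector is (-1,-2) - i(2,3) = (-1 - 2i, -2 - 3i).
A real fundamental pair from Re and Im of e^((-2+3i)t)v: X_1 = e^(-2t)(cos(3t)·(-1,-2) + sin(3t)·(2,3)), X_2 = e^(-2t)(sin(3t)·(-1,-2) - cos(3t)·(2,3)).
General solution: C_1X_1 + C_2X_2.

p(t) = 2C_1e^(-2t)sin(3t) - C_1e^(-2t)cos(3t) - C_2e^(-2t)sin(3t) - 2C_2e^(-2t)cos(3t), q(t) = 3C_1e^(-2t)sin(3t) - 2C_1e^(-2t)cos(3t) - 2C_2e^(-2t)sin(3t) - 3C_2e^(-2t)cos(3t)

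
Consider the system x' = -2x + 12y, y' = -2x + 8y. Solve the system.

x(t) = -2c_1e^(4t) - 3c_2e^(2t), y(t) = -c_1e^(4t) - c_2e^(2t)

Coefficient matrix A = [[-2, 12], [-2, 8]].
Characteristic polynomial det(A - λI) = λ^2 - 6λ + 8 = 0.
Eigenvalues λ = 4, 2.
For λ=4: (A-λI) row 1 is [-6, 12], so an eigenvector is (-2, -1).
For λ=2: (A-λI) row 1 is [-4, 12], so an eigenvector is (-3, -1).
General solution: c_1e^(4t)(-2,-1) + c_2e^(2t)(-3,-1).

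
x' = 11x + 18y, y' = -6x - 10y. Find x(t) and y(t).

x(t) = 3c_1e^(-t) - 2c_2e^(2t), y(t) = -2c_1e^(-t) + c_2e^(2t)

Coefficient matrix A = [[11, 18], [-6, -10]].
Characteristic polynomial det(A - λI) = λ^2 - λ - 2 = 0.
Eigenvalues λ = -1, 2.
For λ=-1: (A-λI) row 1 is [12, 18], so an eigenvector is (3, -2).
For λ=2: (A-λI) row 1 is [9, 18], so an eigenvector is (-2, 1).
General solution: c_1e^(-t)(3,-2) + c_2e^(2t)(-2,1).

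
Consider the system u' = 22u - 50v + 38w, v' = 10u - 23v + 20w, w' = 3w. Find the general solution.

Coefficient matrix A = [[22, -50, 38], [10, -23, 20], [0, 0, 3]].
det(A - λI) = 0 gives eigenvalues λ = 3, -3, 2.
For λ=3: eigenvector (-2,0,1).
For λ=-3: eigenvector (2,1,0).
For λ=2: eigenvector (5,2,0).
General solution: c_1e^(3t)(-2,0,1) + c_2e^(-3t)(2,1,0) + c_3e^(2t)(5,2,0).

u(t) = -2c_1e^(3t) + 2c_2e^(-3t) + 5c_3e^(2t), v(t) = c_2e^(-3t) + 2c_3e^(2t), w(t) = c_1e^(3t)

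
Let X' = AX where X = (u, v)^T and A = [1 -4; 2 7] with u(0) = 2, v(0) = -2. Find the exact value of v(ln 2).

A = [[1,-4],[2,7]]; eigenvalues λ = 5, 3.
Eigenvectors: (1,-1) for λ=5, (2,-1) for λ=3.
From the initial condition, c_1 = 2, c_2 = 0.
v(ln 2) = (2)(2^5)(-1) + (0)(2^3)(-1) = -64.

-64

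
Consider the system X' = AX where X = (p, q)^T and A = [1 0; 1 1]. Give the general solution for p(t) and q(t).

p(t) = -K_2e^(t), q(t) = -K_1e^(t) - K_2te^(t) + 3K_2e^(t)

Coefficient matrix A = [[1, 0], [1, 1]].
Characteristic polynomial det(A - λI) = λ^2 - 2λ + 1 = 0.
Single eigenvalue λ = 1 with algebraic multiplicity 2.
Eigenvector v = (0,-1); generalized eigenvector w with (A-λI)w=v is (-1,3).
General solution: e^(t)[K_1·v + K_2·(t·v + w)].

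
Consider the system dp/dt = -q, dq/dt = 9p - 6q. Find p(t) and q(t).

p(t) = c_1e^(-3t) + c_2te^(-3t), q(t) = 3c_1e^(-3t) + 3c_2te^(-3t) - c_2e^(-3t)

Coefficient matrix A = [[0, -1], [9, -6]].
Characteristic polynomial det(A - λI) = λ^2 + 6λ + 9 = 0.
Single eigenvalue λ = -3 with algebraic multiplicity 2.
Eigenvector v = (1,3); generalized eigenvector w with (A-λI)w=v is (0,-1).
General solution: e^(-3t)[c_1·v + c_2·(t·v + w)].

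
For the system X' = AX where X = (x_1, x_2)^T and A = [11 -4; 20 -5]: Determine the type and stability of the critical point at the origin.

unstable spiral

A = [[11,-4],[20,-5]]; det(A-λI) = λ^2 - 6λ + 25.
λ = 3 ± 4i: positive real part.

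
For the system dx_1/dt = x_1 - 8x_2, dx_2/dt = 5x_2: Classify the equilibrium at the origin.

unstable node

A = [[1,-8],[0,5]]; det(A-λI) = λ^2 - 6λ + 5.
λ = 5, 1: both positive.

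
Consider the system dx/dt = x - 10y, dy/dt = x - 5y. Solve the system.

Coefficient matrix A = [[1, -10], [1, -5]].
Characteristic polynomial det(A - λI) = λ^2 + 4λ + 5 = 0.
Eigenvalues λ = -2 ± i (complex conjugate pair).
For λ=-2+i: an eigenvector is (1,0) - i(3,1) = (1 - 3i, 0 - i).
A real fundamental pair from Re and Im of e^((-2+i)t)v: X_1 = e^(-2t)(cos(t)·(1,0) + sin(t)·(3,1)), X_2 = e^(-2t)(sin(t)·(1,0) - cos(t)·(3,1)).
General solution: c_1X_1 + c_2X_2.

x(t) = 3c_1e^(-2t)sin(t) + c_1e^(-2t)cos(t) + c_2e^(-2t)sin(t) - 3c_2e^(-2t)cos(t), y(t) = c_1e^(-2t)sin(t) - c_2e^(-2t)cos(t)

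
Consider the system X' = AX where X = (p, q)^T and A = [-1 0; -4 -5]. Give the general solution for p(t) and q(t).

Coefficient matrix A = [[-1, 0], [-4, -5]].
Characteristic polynomial det(A - λI) = λ^2 + 6λ + 5 = 0.
Eigenvalues λ = -5, -1.
For λ=-5: (A-λI) row 1 is [4, 0], so an eigenvector is (0, -1).
For λ=-1: (A-λI) row 2 is [-4, -4], so an eigenvector is (1, -1).
General solution: K_1e^(-5t)(0,-1) + K_2e^(-t)(1,-1).

p(t) = K_2e^(-t), q(t) = -K_1e^(-5t) - K_2e^(-t)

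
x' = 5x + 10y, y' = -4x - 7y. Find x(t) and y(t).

x(t) = -K_1e^(-t)sin(2t) - 2K_1e^(-t)cos(2t) - 2K_2e^(-t)sin(2t) + K_2e^(-t)cos(2t), y(t) = K_1e^(-t)sin(2t) + K_1e^(-t)cos(2t) + K_2e^(-t)sin(2t) - K_2e^(-t)cos(2t)

Coefficient matrix A = [[5, 10], [-4, -7]].
Characteristic polynomial det(A - λI) = λ^2 + 2λ + 5 = 0.
Eigenvalues λ = -1 ± 2i (complex conjugate pair).
For λ=-1+2i: an eigenvector is (-2,1) - i(-1,1) = (-2 + i, 1 - i).
A real fundamental pair from Re and Im of e^((-1+2i)t)v: X_1 = e^(-t)(cos(2t)·(-2,1) + sin(2t)·(-1,1)), X_2 = e^(-t)(sin(2t)·(-2,1) - cos(2t)·(-1,1)).
General solution: K_1X_1 + K_2X_2.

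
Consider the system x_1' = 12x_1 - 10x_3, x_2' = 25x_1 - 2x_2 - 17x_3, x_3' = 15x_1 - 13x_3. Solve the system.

Coefficient matrix A = [[12, 0, -10], [25, -2, -17], [15, 0, -13]].
det(A - λI) = 0 gives eigenvalues λ = 2, -2, -3.
For λ=2: eigenvector (1,2,1).
For λ=-2: eigenvector (0,1,0).
For λ=-3: eigenvector (2,1,3).
General solution: c_1e^(2t)(1,2,1) + c_2e^(-2t)(0,1,0) + c_3e^(-3t)(2,1,3).

x_1(t) = c_1e^(2t) + 2c_3e^(-3t), x_2(t) = 2c_1e^(2t) + c_2e^(-2t) + c_3e^(-3t), x_3(t) = c_1e^(2t) + 3c_3e^(-3t)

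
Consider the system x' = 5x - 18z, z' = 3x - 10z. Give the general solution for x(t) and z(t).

Coefficient matrix A = [[5, -18], [3, -10]].
Characteristic polynomial det(A - λI) = λ^2 + 5λ + 4 = 0.
Eigenvalues λ = -4, -1.
For λ=-4: (A-λI) row 1 is [9, -18], so an eigenvector is (-2, -1).
For λ=-1: (A-λI) row 1 is [6, -18], so an eigenvector is (-3, -1).
General solution: K_1e^(-4t)(-2,-1) + K_2e^(-t)(-3,-1).

x(t) = -2K_1e^(-4t) - 3K_2e^(-t), z(t) = -K_1e^(-4t) - K_2e^(-t)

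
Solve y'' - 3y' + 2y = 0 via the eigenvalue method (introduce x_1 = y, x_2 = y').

Let x_1 = y, x_2 = y'. Then x_1' = x_2 and x_2' = -2x_1 + 3x_2.
A = [[0,1],[-2,3]]; det(A-λI) = λ^2 - 3λ + 2.
Eigenvalues λ = 2, 1 with eigenvectors (1,2), (1,1).

y(t) = C_1e^(2t) + C_2e^(t)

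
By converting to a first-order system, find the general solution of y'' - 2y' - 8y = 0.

y(t) = C_1e^(4t) + C_2e^(-2t)

Let x_1 = y, x_2 = y'. Then x_1' = x_2 and x_2' = 8x_1 + 2x_2.
A = [[0,1],[8,2]]; det(A-λI) = λ^2 - 2λ - 8.
Eigenvalues λ = 4, -2 with eigenvectors (1,4), (1,-2).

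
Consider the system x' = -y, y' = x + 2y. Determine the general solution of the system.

Coefficient matrix A = [[0, -1], [1, 2]].
Characteristic polynomial det(A - λI) = λ^2 - 2λ + 1 = 0.
Single eigenvalue λ = 1 with algebraic multiplicity 2.
Eigenvector v = (-1,1); generalized eigenvector w with (A-λI)w=v is (1,0).
General solution: e^(t)[C_1·v + C_2·(t·v + w)].

x(t) = -C_1e^(t) - C_2te^(t) + C_2e^(t), y(t) = C_1e^(t) + C_2te^(t)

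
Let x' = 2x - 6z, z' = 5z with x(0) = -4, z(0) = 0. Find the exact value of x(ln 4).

-64

A = [[2,-6],[0,5]]; eigenvalues λ = 2, 5.
Eigenvectors: (1,0) for λ=2, (2,-1) for λ=5.
From the initial condition, c_1 = -4, c_2 = 0.
x(ln 4) = (-4)(4^2)(1) + (0)(4^5)(2) = -64.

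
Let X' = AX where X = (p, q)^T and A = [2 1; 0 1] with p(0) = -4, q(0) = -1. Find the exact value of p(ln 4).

A = [[2,1],[0,1]]; eigenvalues λ = 2, 1.
Eigenvectors: (1,0) for λ=2, (1,-1) for λ=1.
From the initial condition, c_1 = -5, c_2 = 1.
p(ln 4) = (-5)(4^2)(1) + (1)(4^1)(1) = -76.

-76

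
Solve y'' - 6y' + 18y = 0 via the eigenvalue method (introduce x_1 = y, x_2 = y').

Let x_1 = y, x_2 = y'. Then x_1' = x_2 and x_2' = -18x_1 + 6x_2.
A = [[0,1],[-18,6]]; det(A-λI) = λ^2 - 6λ + 18.
Eigenvalues λ = 3 ± 3i.

y(t) = K_1e^(3t)cos(3t) + K_2e^(3t)sin(3t)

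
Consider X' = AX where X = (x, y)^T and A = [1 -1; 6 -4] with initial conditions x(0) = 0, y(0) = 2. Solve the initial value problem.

x(t) = -2e^(-t) + 2e^(-2t), y(t) = -4e^(-t) + 6e^(-2t)

Coefficient matrix A = [[1, -1], [6, -4]].
Characteristic polynomial det(A - λI) = λ^2 + 3λ + 2 = 0.
Eigenvalues λ = -2, -1.
For λ=-2: (A-λI) row 1 is [3, -1], so an eigenvector is (-1, -3).
For λ=-1: (A-λI) row 1 is [2, -1], so an eigenvector is (-1, -2).
General solution: c_1e^(-2t)(-1,-3) + c_2e^(-t)(-1,-2).
Applying x(0)=0, y(0)=2 gives c_1=-2, c_2=2.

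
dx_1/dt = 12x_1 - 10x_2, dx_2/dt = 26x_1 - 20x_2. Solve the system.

Coefficient matrix A = [[12, -10], [26, -20]].
Characteristic polynomial det(A - λI) = λ^2 + 8λ + 20 = 0.
Eigenvalues λ = -4 ± 2i (complex conjugate pair).
For λ=-4+2i: an eigenvector is (1,2) - i(-2,-3) = (1 + 2i, 2 + 3i).
A real fundamental pair from Re and Im of e^((-4+2i)t)v: X_1 = e^(-4t)(cos(2t)·(1,2) + sin(2t)·(-2,-3)), X_2 = e^(-4t)(sin(2t)·(1,2) - cos(2t)·(-2,-3)).
General solution: K_1X_1 + K_2X_2.

x_1(t) = -2K_1e^(-4t)sin(2t) + K_1e^(-4t)cos(2t) + K_2e^(-4t)sin(2t) + 2K_2e^(-4t)cos(2t), x_2(t) = -3K_1e^(-4t)sin(2t) + 2K_1e^(-4t)cos(2t) + 2K_2e^(-4t)sin(2t) + 3K_2e^(-4t)cos(2t)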